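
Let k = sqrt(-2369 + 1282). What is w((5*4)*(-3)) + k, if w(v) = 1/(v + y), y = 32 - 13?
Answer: -1/41 + I*sqrt(1087) ≈ -0.02439 + 32.97*I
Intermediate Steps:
y = 19
k = I*sqrt(1087) (k = sqrt(-1087) = I*sqrt(1087) ≈ 32.97*I)
w(v) = 1/(19 + v) (w(v) = 1/(v + 19) = 1/(19 + v))
w((5*4)*(-3)) + k = 1/(19 + (5*4)*(-3)) + I*sqrt(1087) = 1/(19 + 20*(-3)) + I*sqrt(1087) = 1/(19 - 60) + I*sqrt(1087) = 1/(-41) + I*sqrt(1087) = -1/41 + I*sqrt(1087)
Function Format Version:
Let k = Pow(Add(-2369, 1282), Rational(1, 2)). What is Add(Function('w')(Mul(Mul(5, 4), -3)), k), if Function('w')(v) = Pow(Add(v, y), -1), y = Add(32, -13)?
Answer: Add(Rational(-1, 41), Mul(I, Pow(1087, Rational(1, 2)))) ≈ Add(-0.024390, Mul(32.970, I))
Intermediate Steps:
y = 19
k = Mul(I, Pow(1087, Rational(1, 2))) (k = Pow(-1087, Rational(1, 2)) = Mul(I, Pow(1087, Rational(1, 2))) ≈ Mul(32.970, I))
Function('w')(v) = Pow(Add(19, v), -1) (Function('w')(v) = Pow(Add(v, 19), -1) = Pow(Add(19, v), -1))
Add(Function('w')(Mul(Mul(5, 4), -3)), k) = Add(Pow(Add(19, Mul(Mul(5, 4), -3)), -1), Mul(I, Pow(1087, Rational(1, 2)))) = Add(Pow(Add(19, Mul(20, -3)), -1), Mul(I, Pow(1087, Rational(1, 2)))) = Add(Pow(Add(19, -60), -1), Mul(I, Pow(1087, Rational(1, 2)))) = Add(Pow(-41, -1), Mul(I, Pow(1087, Rational(1, 2)))) = Add(Rational(-1, 41), Mul(I, Pow(1087, Rational(1, 2))))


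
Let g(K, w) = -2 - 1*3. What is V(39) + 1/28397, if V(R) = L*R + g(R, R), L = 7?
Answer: 7610397/28397 ≈ 268.00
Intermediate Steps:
g(K, w) = -5 (g(K, w) = -2 - 3 = -5)
V(R) = -5 + 7*R (V(R) = 7*R - 5 = -5 + 7*R)
V(39) + 1/28397 = (-5 + 7*39) + 1/28397 = (-5 + 273) + 1/28397 = 268 + 1/28397 = 7610397/28397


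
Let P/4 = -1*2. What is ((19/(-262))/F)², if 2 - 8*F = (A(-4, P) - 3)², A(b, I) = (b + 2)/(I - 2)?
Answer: 902500/91450969 ≈ 0.0098687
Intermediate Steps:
P = -8 (P = 4*(-1*2) = 4*(-2) = -8)
A(b, I) = (2 + b)/(-2 + I)
F = -73/100 (F = ¼ - ((2 - 4)/(-2 - 8) - 3)²/8 = ¼ - (-2/(-10) - 3)²/8 = ¼ - (-⅒*(-2) - 3)²/8 = ¼ - (⅕ - 3)²/8 = ¼ - (-14/5)²/8 = ¼ - ⅛*196/25 = ¼ - 49/50 = -73/100 ≈ -0.73000)
((19/(-262))/F)² = ((19/(-262))/(-73/100))² = ((19*(-1/262))*(-100/73))² = (-19/262*(-100/73))² = (950/9563)² = 902500/91450969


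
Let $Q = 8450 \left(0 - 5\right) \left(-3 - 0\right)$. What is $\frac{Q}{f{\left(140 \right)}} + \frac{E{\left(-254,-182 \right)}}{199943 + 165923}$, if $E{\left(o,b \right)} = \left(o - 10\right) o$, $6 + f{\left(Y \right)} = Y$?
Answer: $\frac{11595625251}{12256511} \approx 946.08$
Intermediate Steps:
$f{\left(Y \right)} = -6 + Y$
$E{\left(o,b \right)} = o \left(-10 + o\right)$ ($E{\left(o,b \right)} = \left(-10 + o\right) o = o \left(-10 + o\right)$)
$Q = 126750$ ($Q = 8450 \left(- 5 \left(-3 + 0\right)\right) = 8450 \left(\left(-5\right) \left(-3\right)\right) = 8450 \cdot 15 = 126750$)
$\frac{Q}{f{\left(140 \right)}} + \frac{E{\left(-254,-182 \right)}}{199943 + 165923} = \frac{126750}{-6 + 140} + \frac{\left(-254\right) \left(-10 - 254\right)}{199943 + 165923} = \frac{126750}{134} + \frac{\left(-254\right) \left(-264\right)}{365866} = 126750 \cdot \frac{1}{134} + 67056 \cdot \frac{1}{365866} = \frac{63375}{67} + \frac{33528}{182933} = \frac{11595625251}{12256511}$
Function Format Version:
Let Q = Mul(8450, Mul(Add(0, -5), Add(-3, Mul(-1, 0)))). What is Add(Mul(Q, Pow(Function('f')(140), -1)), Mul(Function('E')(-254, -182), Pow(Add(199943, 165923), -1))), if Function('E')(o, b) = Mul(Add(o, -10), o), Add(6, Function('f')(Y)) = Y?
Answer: Rational(11595625251, 12256511) ≈ 946.08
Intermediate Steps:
Function('f')(Y) = Add(-6, Y)
Function('E')(o, b) = Mul(o, Add(-10, o)) (Function('E')(o, b) = Mul(Add(-10, o), o) = Mul(o, Add(-10, o)))
Q = 126750 (Q = Mul(8450, Mul(-5, Add(-3, 0))) = Mul(8450, Mul(-5, -3)) = Mul(8450, 15) = 126750)
Add(Mul(Q, Pow(Function('f')(140), -1)), Mul(Function('E')(-254, -182), Pow(Add(199943, 165923), -1))) = Add(Mul(126750, Pow(Add(-6, 140), -1)), Mul(Mul(-254, Add(-10, -254)), Pow(Add(199943, 165923), -1))) = Add(Mul(126750, Pow(134, -1)), Mul(Mul(-254, -264), Pow(365866, -1))) = Add(Mul(126750, Rational(1, 134)), Mul(67056, Rational(1, 365866))) = Add(Rational(63375, 67), Rational(33528, 182933)) = Rational(11595625251, 12256511)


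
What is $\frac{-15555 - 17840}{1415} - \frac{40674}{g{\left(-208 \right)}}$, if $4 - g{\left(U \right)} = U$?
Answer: $- \frac{6463345}{29998} \approx -215.46$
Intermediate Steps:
$g{\left(U \right)} = 4 - U$
$\frac{-15555 - 17840}{1415} - \frac{40674}{g{\left(-208 \right)}} = \frac{-15555 - 17840}{1415} - \frac{40674}{4 - -208} = \left(-15555 - 17840\right) \frac{1}{1415} - \frac{40674}{4 + 208} = \left(-33395\right) \frac{1}{1415} - \frac{40674}{212} = - \frac{6679}{283} - \frac{20337}{106} = - \frac{6463345}{29998}$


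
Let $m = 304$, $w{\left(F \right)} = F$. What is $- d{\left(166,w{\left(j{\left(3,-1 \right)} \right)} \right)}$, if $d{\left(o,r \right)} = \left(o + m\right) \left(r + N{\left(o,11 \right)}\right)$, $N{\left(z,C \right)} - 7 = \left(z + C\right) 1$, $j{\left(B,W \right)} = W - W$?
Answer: $-86480$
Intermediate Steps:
$j{\left(B,W \right)} = 0$
$N{\left(z,C \right)} = 7 + C + z$ ($N{\left(z,C \right)} = 7 + \left(z + C\right) 1 = 7 + \left(C + z\right) 1 = 7 + \left(C + z\right) = 7 + C + z$)
$d{\left(o,r \right)} = \left(304 + o\right) \left(18 + o + r\right)$ ($d{\left(o,r \right)} = \left(o + 304\right) \left(r + \left(7 + 11 + o\right)\right) = \left(304 + o\right) \left(r + \left(18 + o\right)\right) = \left(304 + o\right) \left(18 + o + r\right)$)
$- d{\left(166,w{\left(j{\left(3,-1 \right)} \right)} \right)} = - (5472 + 166^{2} + 304 \cdot 0 + 322 \cdot 166 + 166 \cdot 0) = - (5472 + 27556 + 0 + 53452 + 0) = \left(-1\right) 86480 = -86480$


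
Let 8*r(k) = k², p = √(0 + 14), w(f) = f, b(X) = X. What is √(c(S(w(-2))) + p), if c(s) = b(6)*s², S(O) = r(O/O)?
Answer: √(6 + 64*√14)/8 ≈ 1.9584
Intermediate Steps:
p = √14 ≈ 3.7417
r(k) = k²/8
S(O) = ⅛ (S(O) = (O/O)²/8 = (⅛)*1² = (⅛)*1 = ⅛)
c(s) = 6*s²
√(c(S(w(-2))) + p) = √(6*(⅛)² + √14) = √(6*(1/64) + √14) = √(3/32 + √14)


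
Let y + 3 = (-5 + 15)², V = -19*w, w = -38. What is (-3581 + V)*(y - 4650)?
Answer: 13017027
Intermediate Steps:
V = 722 (V = -19*(-38) = 722)
y = 97 (y = -3 + (-5 + 15)² = -3 + 10² = -3 + 100 = 97)
(-3581 + V)*(y - 4650) = (-3581 + 722)*(97 - 4650) = -2859*(-4553) = 13017027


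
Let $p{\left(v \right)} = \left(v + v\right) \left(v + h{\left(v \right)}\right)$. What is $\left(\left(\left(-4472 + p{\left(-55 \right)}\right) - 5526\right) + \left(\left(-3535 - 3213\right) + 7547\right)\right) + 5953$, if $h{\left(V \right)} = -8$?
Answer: $3684$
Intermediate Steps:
$p{\left(v \right)} = 2 v \left(-8 + v\right)$ ($p{\left(v \right)} = \left(v + v\right) \left(v - 8\right) = 2 v \left(-8 + v\right)$)
$\left(\left(\left(-4472 + p{\left(-55 \right)}\right) - 5526\right) + \left(\left(-3535 - 3213\right) + 7547\right)\right) + 5953 = \left(\left(\left(-4472 + 2 \left(-55\right) \left(-8 - 55\right)\right) - 5526\right) + \left(\left(-3535 - 3213\right) + 7547\right)\right) + 5953 = \left(\left(\left(-4472 + 2 \left(-55\right) \left(-63\right)\right) - 5526\right) + \left(-6748 + 7547\right)\right) + 5953 = \left(\left(\left(-4472 + 6930\right) - 5526\right) + 799\right) + 5953 = \left(\left(2458 - 5526\right) + 799\right) + 5953 = \left(-3068 + 799\right) + 5953 = -2269 + 5953 = 3684$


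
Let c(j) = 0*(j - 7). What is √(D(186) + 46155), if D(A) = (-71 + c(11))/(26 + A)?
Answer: √518593817/106 ≈ 214.84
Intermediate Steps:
c(j) = 0 (c(j) = 0*(-7 + j) = 0)
D(A) = -71/(26 + A) (D(A) = (-71 + 0)/(26 + A) = -71/(26 + A))
√(D(186) + 46155) = √(-71/(26 + 186) + 46155) = √(-71/212 + 46155) = √(9784789/212) = √518593817/106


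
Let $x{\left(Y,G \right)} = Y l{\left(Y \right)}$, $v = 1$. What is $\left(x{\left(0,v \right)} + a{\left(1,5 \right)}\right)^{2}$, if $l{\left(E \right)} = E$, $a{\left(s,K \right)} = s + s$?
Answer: $4$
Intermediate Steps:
$a{\left(s,K \right)} = 2 s$
$x{\left(Y,G \right)} = Y^{2}$ ($x{\left(Y,G \right)} = Y Y = Y^{2}$)
$\left(x{\left(0,v \right)} + a{\left(1,5 \right)}\right)^{2} = \left(0^{2} + 2 \cdot 1\right)^{2} = \left(0 + 2\right)^{2} = 2^{2} = 4$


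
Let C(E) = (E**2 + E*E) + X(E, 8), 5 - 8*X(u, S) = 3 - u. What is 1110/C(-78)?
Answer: 2220/24317 ≈ 0.091294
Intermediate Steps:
X(u, S) = 1/4 + u/8 (X(u, S) = 5/8 - (3 - u)/8 = 5/8 + (-3/8 + u/8) = 1/4 + u/8)
C(E) = 1/4 + 2*E**2 + E/8 (C(E) = (E**2 + E*E) + (1/4 + E/8) = (E**2 + E**2) + (1/4 + E/8) = 2*E**2 + (1/4 + E/8) = 1/4 + 2*E**2 + E/8)
1110/C(-78) = 1110/(1/4 + 2*(-78)**2 + (1/8)*(-78)) = 1110/(1/4 + 2*6084 - 39/4) = 1110/(1/4 + 12168 - 39/4) = 1110/(24317/2) = 1110*(2/24317) = 2220/24317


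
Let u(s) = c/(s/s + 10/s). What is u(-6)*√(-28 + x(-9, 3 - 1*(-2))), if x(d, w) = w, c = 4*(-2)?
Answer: 12*I*√23 ≈ 57.55*I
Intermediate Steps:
c = -8
u(s) = -8/(1 + 10/s) (u(s) = -8/(s/s + 10/s) = -8/(1 + 10/s))
u(-6)*√(-28 + x(-9, 3 - 1*(-2))) = (-8*(-6)/(10 - 6))*√(-28 + (3 - 1*(-2))) = (-8*(-6)/4)*√(-28 + (3 + 2)) = (-8*(-6)*¼)*√(-28 + 5) = 12*√(-23) = 12*(I*√23) = 12*I*√23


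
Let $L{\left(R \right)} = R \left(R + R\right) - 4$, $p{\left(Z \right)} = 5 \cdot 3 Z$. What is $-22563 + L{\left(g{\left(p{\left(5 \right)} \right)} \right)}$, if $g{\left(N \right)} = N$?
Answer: $-11317$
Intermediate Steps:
$p{\left(Z \right)} = 15 Z$
$L{\left(R \right)} = -4 + 2 R^{2}$ ($L{\left(R \right)} = R 2 R - 4 = 2 R^{2} - 4 = -4 + 2 R^{2}$)
$-22563 + L{\left(g{\left(p{\left(5 \right)} \right)} \right)} = -22563 - \left(4 - 2 \left(15 \cdot 5\right)^{2}\right) = -22563 - \left(4 - 2 \cdot 75^{2}\right) = -22563 + \left(-4 + 2 \cdot 5625\right) = -22563 + \left(-4 + 11250\right) = -22563 + 11246 = -11317$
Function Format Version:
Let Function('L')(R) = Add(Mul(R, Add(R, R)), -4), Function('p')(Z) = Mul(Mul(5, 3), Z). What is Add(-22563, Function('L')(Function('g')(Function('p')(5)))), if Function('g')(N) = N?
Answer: -11317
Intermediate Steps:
Function('p')(Z) = Mul(15, Z)
Function('L')(R) = Add(-4, Mul(2, Pow(R, 2))) (Function('L')(R) = Add(Mul(R, Mul(2, R)), -4) = Add(Mul(2, Pow(R, 2)), -4) = Add(-4, Mul(2, Pow(R, 2))))
Add(-22563, Function('L')(Function('g')(Function('p')(5)))) = Add(-22563, Add(-4, Mul(2, Pow(Mul(15, 5), 2)))) = Add(-22563, Add(-4, Mul(2, Pow(75, 2)))) = Add(-22563, Add(-4, Mul(2, 5625))) = Add(-22563, Add(-4, 11250)) = Add(-22563, 11246) = -11317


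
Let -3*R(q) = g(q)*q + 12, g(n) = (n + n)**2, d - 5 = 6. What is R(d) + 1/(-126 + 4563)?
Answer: -7891943/4437 ≈ -1778.7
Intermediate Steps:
d = 11 (d = 5 + 6 = 11)
g(n) = 4*n**2 (g(n) = (2*n)**2 = 4*n**2)
R(q) = -4 - 4*q**3/3 (R(q) = -((4*q**2)*q + 12)/3 = -(4*q**3 + 12)/3 = -(12 + 4*q**3)/3 = -4 - 4*q**3/3)
R(d) + 1/(-126 + 4563) = (-4 - 4/3*11**3) + 1/(-126 + 4563) = (-4 - 4/3*1331) + 1/4437 = (-4 - 5324/3) + 1/4437 = -5336/3 + 1/4437 = -7891943/4437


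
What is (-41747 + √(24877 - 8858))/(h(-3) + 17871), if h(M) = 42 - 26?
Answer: -41747/17887 + √16019/17887 ≈ -2.3269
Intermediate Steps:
h(M) = 16
(-41747 + √(24877 - 8858))/(h(-3) + 17871) = (-41747 + √(24877 - 8858))/(16 + 17871) = (-41747 + √16019)/17887 = (-41747 + √16019)*(1/17887) = -41747/17887 + √16019/17887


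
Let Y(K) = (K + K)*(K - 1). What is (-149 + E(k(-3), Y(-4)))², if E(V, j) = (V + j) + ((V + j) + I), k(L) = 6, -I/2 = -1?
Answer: 3025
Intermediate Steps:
I = 2 (I = -2*(-1) = 2)
Y(K) = 2*K*(-1 + K) (Y(K) = (2*K)*(-1 + K) = 2*K*(-1 + K))
E(V, j) = 2 + 2*V + 2*j (E(V, j) = (V + j) + ((V + j) + 2) = (V + j) + (2 + V + j) = 2 + 2*V + 2*j)
(-149 + E(k(-3), Y(-4)))² = (-149 + (2 + 2*6 + 2*(2*(-4)*(-1 - 4))))² = (-149 + (2 + 12 + 2*(2*(-4)*(-5))))² = (-149 + (2 + 12 + 2*40))² = (-149 + (2 + 12 + 80))² = (-149 + 94)² = (-55)² = 3025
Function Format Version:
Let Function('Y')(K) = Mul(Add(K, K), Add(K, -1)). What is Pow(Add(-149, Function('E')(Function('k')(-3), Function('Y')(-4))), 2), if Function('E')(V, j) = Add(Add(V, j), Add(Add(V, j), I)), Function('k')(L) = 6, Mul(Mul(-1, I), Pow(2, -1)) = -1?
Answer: 3025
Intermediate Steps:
I = 2 (I = Mul(-2, -1) = 2)
Function('Y')(K) = Mul(2, K, Add(-1, K)) (Function('Y')(K) = Mul(Mul(2, K), Add(-1, K)) = Mul(2, K, Add(-1, K)))
Function('E')(V, j) = Add(2, Mul(2, V), Mul(2, j)) (Function('E')(V, j) = Add(Add(V, j), Add(Add(V, j), 2)) = Add(Add(V, j), Add(2, V, j)) = Add(2, Mul(2, V), Mul(2, j)))
Pow(Add(-149, Function('E')(Function('k')(-3), Function('Y')(-4))), 2) = Pow(Add(-149, Add(2, Mul(2, 6), Mul(2, Mul(2, -4, Add(-1, -4))))), 2) = Pow(Add(-149, Add(2, 12, Mul(2, Mul(2, -4, -5)))), 2) = Pow(Add(-149, Add(2, 12, Mul(2, 40))), 2) = Pow(Add(-149, Add(2, 12, 80)), 2) = Pow(Add(-149, 94), 2) = Pow(-55, 2) = 3025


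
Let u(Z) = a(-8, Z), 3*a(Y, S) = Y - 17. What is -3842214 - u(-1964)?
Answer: -11526617/3 ≈ -3.8422e+6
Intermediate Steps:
a(Y, S) = -17/3 + Y/3 (a(Y, S) = (Y - 17)/3 = (-17 + Y)/3 = -17/3 + Y/3)
u(Z) = -25/3 (u(Z) = -17/3 + (⅓)*(-8) = -17/3 - 8/3 = -25/3)
-3842214 - u(-1964) = -3842214 - 1*(-25/3) = -3842214 + 25/3 = -11526617/3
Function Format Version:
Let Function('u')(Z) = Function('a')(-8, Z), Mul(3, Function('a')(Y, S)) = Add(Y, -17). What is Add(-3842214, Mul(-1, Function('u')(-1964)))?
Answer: Rational(-11526617, 3) ≈ -3.8422e+6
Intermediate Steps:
Function('a')(Y, S) = Add(Rational(-17, 3), Mul(Rational(1, 3), Y)) (Function('a')(Y, S) = Mul(Rational(1, 3), Add(Y, -17)) = Mul(Rational(1, 3), Add(-17, Y)) = Add(Rational(-17, 3), Mul(Rational(1, 3), Y)))
Function('u')(Z) = Rational(-25, 3) (Function('u')(Z) = Add(Rational(-17, 3), Mul(Rational(1, 3), -8)) = Add(Rational(-17, 3), Rational(-8, 3)) = Rational(-25, 3))
Add(-3842214, Mul(-1, Function('u')(-1964))) = Add(-3842214, Mul(-1, Rational(-25, 3))) = Add(-3842214, Rational(25, 3)) = Rational(-11526617, 3)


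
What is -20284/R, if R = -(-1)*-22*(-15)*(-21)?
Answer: 922/315 ≈ 2.9270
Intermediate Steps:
R = -6930 (R = -(-1)*330*(-21) = -(-1)*(-6930) = -1*6930 = -6930)
-20284/R = -20284/(-6930) = -20284*(-1/6930) = 922/315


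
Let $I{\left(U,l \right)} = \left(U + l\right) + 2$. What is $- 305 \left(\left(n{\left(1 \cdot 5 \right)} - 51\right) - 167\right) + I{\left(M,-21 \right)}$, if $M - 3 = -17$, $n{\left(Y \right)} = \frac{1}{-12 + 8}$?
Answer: $\frac{266133}{4} \approx 66533.0$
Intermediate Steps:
$n{\left(Y \right)} = - \frac{1}{4}$ ($n{\left(Y \right)} = \frac{1}{-4} = - \frac{1}{4}$)
$M = -14$ ($M = 3 - 17 = -14$)
$I{\left(U,l \right)} = 2 + U + l$
$- 305 \left(\left(n{\left(1 \cdot 5 \right)} - 51\right) - 167\right) + I{\left(M,-21 \right)} = - 305 \left(\left(- \frac{1}{4} - 51\right) - 167\right) - 33 = - 305 \left(- \frac{205}{4} - 167\right) - 33 = \left(-305\right) \left(- \frac{873}{4}\right) - 33 = \frac{266265}{4} - 33 = \frac{266133}{4}$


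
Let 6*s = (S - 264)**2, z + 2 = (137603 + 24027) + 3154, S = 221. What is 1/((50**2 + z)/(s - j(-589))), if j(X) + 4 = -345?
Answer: 3943/1003692 ≈ 0.0039285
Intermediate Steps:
j(X) = -349 (j(X) = -4 - 345 = -349)
z = 164782 (z = -2 + ((137603 + 24027) + 3154) = -2 + (161630 + 3154) = -2 + 164784 = 164782)
s = 1849/6 (s = (221 - 264)**2/6 = (1/6)*(-43)**2 = (1/6)*1849 = 1849/6 ≈ 308.17)
1/((50**2 + z)/(s - j(-589))) = 1/((50**2 + 164782)/(1849/6 - 1*(-349))) = 1/((2500 + 164782)/(1849/6 + 349)) = 1/(167282/(3943/6)) = 1/(167282*(6/3943)) = 1/(1003692/3943) = 3943/1003692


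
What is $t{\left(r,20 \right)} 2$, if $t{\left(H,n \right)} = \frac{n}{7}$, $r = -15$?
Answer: $\frac{40}{7} \approx 5.7143$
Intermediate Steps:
$t{\left(H,n \right)} = \frac{n}{7}$ ($t{\left(H,n \right)} = n \frac{1}{7} = \frac{n}{7}$)
$t{\left(r,20 \right)} 2 = \frac{1}{7} \cdot 20 \cdot 2 = \frac{20}{7} \cdot 2 = \frac{40}{7}$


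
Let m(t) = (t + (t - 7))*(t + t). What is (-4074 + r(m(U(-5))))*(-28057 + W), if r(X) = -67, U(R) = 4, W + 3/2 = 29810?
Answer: -14505923/2 ≈ -7.2530e+6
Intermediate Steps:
W = 59617/2 (W = -3/2 + 29810 = 59617/2 ≈ 29809.)
m(t) = 2*t*(-7 + 2*t) (m(t) = (t + (-7 + t))*(2*t) = (-7 + 2*t)*(2*t) = 2*t*(-7 + 2*t))
(-4074 + r(m(U(-5))))*(-28057 + W) = (-4074 - 67)*(-28057 + 59617/2) = -4141*3503/2 = -14505923/2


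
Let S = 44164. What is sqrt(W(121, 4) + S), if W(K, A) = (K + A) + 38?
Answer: sqrt(44327) ≈ 210.54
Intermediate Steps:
W(K, A) = 38 + A + K (W(K, A) = (A + K) + 38 = 38 + A + K)
sqrt(W(121, 4) + S) = sqrt((38 + 4 + 121) + 44164) = sqrt(163 + 44164) = sqrt(44327)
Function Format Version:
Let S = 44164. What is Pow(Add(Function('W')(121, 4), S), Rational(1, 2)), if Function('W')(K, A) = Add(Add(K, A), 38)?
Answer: Pow(44327, Rational(1, 2)) ≈ 210.54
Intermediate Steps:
Function('W')(K, A) = Add(38, A, K) (Function('W')(K, A) = Add(Add(A, K), 38) = Add(38, A, K))
Pow(Add(Function('W')(121, 4), S), Rational(1, 2)) = Pow(Add(Add(38, 4, 121), 44164), Rational(1, 2)) = Pow(Add(163, 44164), Rational(1, 2)) = Pow(44327, Rational(1, 2))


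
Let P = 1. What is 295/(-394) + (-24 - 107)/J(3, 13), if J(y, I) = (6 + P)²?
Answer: -66069/19306 ≈ -3.4222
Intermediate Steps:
J(y, I) = 49 (J(y, I) = (6 + 1)² = 7² = 49)
295/(-394) + (-24 - 107)/J(3, 13) = 295/(-394) + (-24 - 107)/49 = 295*(-1/394) - 131*1/49 = -295/394 - 131/49 = -66069/19306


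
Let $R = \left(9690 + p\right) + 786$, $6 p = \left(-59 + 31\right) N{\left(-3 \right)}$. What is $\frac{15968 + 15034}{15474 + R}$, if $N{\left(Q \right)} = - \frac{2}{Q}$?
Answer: $\frac{139509}{116761} \approx 1.1948$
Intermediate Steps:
$p = - \frac{28}{9}$ ($p = \frac{\left(-59 + 31\right) \left(- \frac{2}{-3}\right)}{6} = \frac{\left(-28\right) \left(\left(-2\right) \left(- \frac{1}{3}\right)\right)}{6} = \frac{\left(-28\right) \frac{2}{3}}{6} = \frac{1}{6} \left(- \frac{56}{3}\right) = - \frac{28}{9} \approx -3.1111$)
$R = \frac{94256}{9}$ ($R = \left(9690 - \frac{28}{9}\right) + 786 = \frac{87182}{9} + 786 = \frac{94256}{9} \approx 10473.0$)
$\frac{15968 + 15034}{15474 + R} = \frac{15968 + 15034}{15474 + \frac{94256}{9}} = \frac{31002}{\frac{233522}{9}} = 31002 \cdot \frac{9}{233522} = \frac{139509}{116761}$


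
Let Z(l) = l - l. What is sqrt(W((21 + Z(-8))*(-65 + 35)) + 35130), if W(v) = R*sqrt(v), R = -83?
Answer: sqrt(35130 - 249*I*sqrt(70)) ≈ 187.51 - 5.5551*I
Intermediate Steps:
Z(l) = 0
W(v) = -83*sqrt(v)
sqrt(W((21 + Z(-8))*(-65 + 35)) + 35130) = sqrt(-83*sqrt(-65 + 35)*sqrt(21 + 0) + 35130) = sqrt(-83*3*I*sqrt(70) + 35130) = sqrt(-249*I*sqrt(70) + 35130) = sqrt(35130 - 249*I*sqrt(70))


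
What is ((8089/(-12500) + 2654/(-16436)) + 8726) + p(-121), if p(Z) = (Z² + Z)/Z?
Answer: 441984143549/51362500 ≈ 8605.2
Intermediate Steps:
p(Z) = (Z + Z²)/Z
((8089/(-12500) + 2654/(-16436)) + 8726) + p(-121) = ((8089/(-12500) + 2654/(-16436)) + 8726) + (1 - 121) = ((8089*(-1/12500) + 2654*(-1/16436)) + 8726) - 120 = ((-8089/12500 - 1327/8218) + 8726) - 120 = (-41531451/51362500 + 8726) - 120 = 448147643549/51362500 - 120 = 441984143549/51362500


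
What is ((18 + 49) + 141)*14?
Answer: 2912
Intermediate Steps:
((18 + 49) + 141)*14 = (67 + 141)*14 = 208*14 = 2912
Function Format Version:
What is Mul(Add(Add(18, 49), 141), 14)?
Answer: 2912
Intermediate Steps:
Mul(Add(Add(18, 49), 141), 14) = Mul(Add(67, 141), 14) = Mul(208, 14) = 2912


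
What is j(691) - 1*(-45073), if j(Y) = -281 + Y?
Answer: 45483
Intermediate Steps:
j(691) - 1*(-45073) = (-281 + 691) - 1*(-45073) = 410 + 45073 = 45483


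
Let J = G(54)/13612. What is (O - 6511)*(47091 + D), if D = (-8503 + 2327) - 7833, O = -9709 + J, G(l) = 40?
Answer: -1826015575300/3403 ≈ -5.3659e+8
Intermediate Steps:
J = 10/3403 (J = 40/13612 = 40*(1/13612) = 10/3403 ≈ 0.0029386)
O = -33039717/3403 (O = -9709 + 10/3403 = -33039717/3403 ≈ -9709.0)
D = -14009 (D = -6176 - 7833 = -14009)
(O - 6511)*(47091 + D) = (-33039717/3403 - 6511)*(47091 - 14009) = -55196650/3403*33082 = -1826015575300/3403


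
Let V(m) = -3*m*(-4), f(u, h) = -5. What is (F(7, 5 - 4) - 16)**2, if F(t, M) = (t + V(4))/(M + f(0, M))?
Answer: 14161/16 ≈ 885.06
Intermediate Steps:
V(m) = 12*m
F(t, M) = (48 + t)/(-5 + M) (F(t, M) = (t + 12*4)/(M - 5) = (t + 48)/(-5 + M) = (48 + t)/(-5 + M))
(F(7, 5 - 4) - 16)**2 = ((48 + 7)/(-5 + (5 - 4)) - 16)**2 = (55/(-5 + 1) - 16)**2 = (55/(-4) - 16)**2 = (-1/4*55 - 16)**2 = (-55/4 - 16)**2 = (-119/4)**2 = 14161/16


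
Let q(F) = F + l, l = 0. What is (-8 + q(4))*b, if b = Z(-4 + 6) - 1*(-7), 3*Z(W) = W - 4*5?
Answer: -4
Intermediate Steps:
Z(W) = -20/3 + W/3 (Z(W) = (W - 4*5)/3 = (W - 20)/3 = (-20 + W)/3 = -20/3 + W/3)
q(F) = F (q(F) = F + 0 = F)
b = 1 (b = (-20/3 + (-4 + 6)/3) - 1*(-7) = (-20/3 + (1/3)*2) + 7 = (-20/3 + 2/3) + 7 = -6 + 7 = 1)
(-8 + q(4))*b = (-8 + 4)*1 = -4*1 = -4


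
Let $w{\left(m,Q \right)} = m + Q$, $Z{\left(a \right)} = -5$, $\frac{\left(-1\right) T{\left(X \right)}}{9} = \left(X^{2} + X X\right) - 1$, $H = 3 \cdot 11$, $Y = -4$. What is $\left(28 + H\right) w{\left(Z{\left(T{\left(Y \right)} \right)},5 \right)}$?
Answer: $0$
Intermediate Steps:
$H = 33$
$T{\left(X \right)} = 9 - 18 X^{2}$ ($T{\left(X \right)} = - 9 \left(\left(X^{2} + X X\right) - 1\right) = - 9 \left(\left(X^{2} + X^{2}\right) - 1\right) = - 9 \left(2 X^{2} - 1\right) = - 9 \left(-1 + 2 X^{2}\right) = 9 - 18 X^{2}$)
$w{\left(m,Q \right)} = Q + m$
$\left(28 + H\right) w{\left(Z{\left(T{\left(Y \right)} \right)},5 \right)} = \left(28 + 33\right) \left(5 - 5\right) = 61 \cdot 0 = 0$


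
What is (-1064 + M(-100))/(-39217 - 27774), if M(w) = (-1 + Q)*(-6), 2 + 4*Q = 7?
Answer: 2131/133982 ≈ 0.015905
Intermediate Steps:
Q = 5/4 (Q = -½ + (¼)*7 = -½ + 7/4 = 5/4 ≈ 1.2500)
M(w) = -3/2 (M(w) = (-1 + 5/4)*(-6) = (¼)*(-6) = -3/2)
(-1064 + M(-100))/(-39217 - 27774) = (-1064 - 3/2)/(-39217 - 27774) = -2131/2/(-66991) = -2131/2*(-1/66991) = 2131/133982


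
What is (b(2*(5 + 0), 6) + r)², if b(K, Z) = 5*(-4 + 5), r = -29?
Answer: 576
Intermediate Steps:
b(K, Z) = 5 (b(K, Z) = 5*1 = 5)
(b(2*(5 + 0), 6) + r)² = (5 - 29)² = (-24)² = 576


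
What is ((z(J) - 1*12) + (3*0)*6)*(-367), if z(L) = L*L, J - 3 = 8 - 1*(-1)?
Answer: -48444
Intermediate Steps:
J = 12 (J = 3 + (8 - 1*(-1)) = 3 + (8 + 1) = 3 + 9 = 12)
z(L) = L²
((z(J) - 1*12) + (3*0)*6)*(-367) = ((12² - 1*12) + (3*0)*6)*(-367) = ((144 - 12) + 0*6)*(-367) = (132 + 0)*(-367) = 132*(-367) = -48444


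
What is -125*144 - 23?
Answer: -18023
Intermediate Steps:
-125*144 - 23 = -18000 - 23 = -18023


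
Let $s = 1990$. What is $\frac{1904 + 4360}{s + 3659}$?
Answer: $\frac{2088}{1883} \approx 1.1089$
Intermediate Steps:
$\frac{1904 + 4360}{s + 3659} = \frac{1904 + 4360}{1990 + 3659} = \frac{6264}{5649} = 6264 \cdot \frac{1}{5649} = \frac{2088}{1883}$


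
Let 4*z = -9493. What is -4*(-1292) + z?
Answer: 11179/4 ≈ 2794.8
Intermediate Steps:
z = -9493/4 (z = (1/4)*(-9493) = -9493/4 ≈ -2373.3)
-4*(-1292) + z = -4*(-1292) - 9493/4 = 5168 - 9493/4 = 11179/4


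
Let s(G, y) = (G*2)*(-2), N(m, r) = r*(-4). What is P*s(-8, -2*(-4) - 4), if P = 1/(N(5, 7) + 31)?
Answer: 32/3 ≈ 10.667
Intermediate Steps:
N(m, r) = -4*r
s(G, y) = -4*G (s(G, y) = (2*G)*(-2) = -4*G)
P = ⅓ (P = 1/(-4*7 + 31) = 1/(-28 + 31) = 1/3 = ⅓ ≈ 0.33333)
P*s(-8, -2*(-4) - 4) = (-4*(-8))/3 = (⅓)*32 = 32/3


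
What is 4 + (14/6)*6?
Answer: 18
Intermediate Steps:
4 + (14/6)*6 = 4 + (14*(⅙))*6 = 4 + (7/3)*6 = 4 + 14 = 18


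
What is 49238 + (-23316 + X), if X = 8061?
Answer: 33983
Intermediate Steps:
49238 + (-23316 + X) = 49238 + (-23316 + 8061) = 49238 - 15255 = 33983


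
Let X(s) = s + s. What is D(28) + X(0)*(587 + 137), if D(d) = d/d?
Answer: 1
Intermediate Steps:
D(d) = 1
X(s) = 2*s
D(28) + X(0)*(587 + 137) = 1 + (2*0)*(587 + 137) = 1 + 0*724 = 1 + 0 = 1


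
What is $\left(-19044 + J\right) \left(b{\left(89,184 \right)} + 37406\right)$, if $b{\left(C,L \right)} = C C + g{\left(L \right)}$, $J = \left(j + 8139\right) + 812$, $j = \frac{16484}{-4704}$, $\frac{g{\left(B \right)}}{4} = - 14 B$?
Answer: $- \frac{415845205247}{1176} \approx -3.5361 \cdot 10^{8}$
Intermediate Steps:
$g{\left(B \right)} = - 56 B$ ($g{\left(B \right)} = 4 \left(- 14 B\right) = - 56 B$)
$j = - \frac{4121}{1176}$ ($j = 16484 \left(- \frac{1}{4704}\right) = - \frac{4121}{1176} \approx -3.5042$)
$J = \frac{10522255}{1176}$ ($J = \left(- \frac{4121}{1176} + 8139\right) + 812 = \frac{9567343}{1176} + 812 = \frac{10522255}{1176} \approx 8947.5$)
$b{\left(C,L \right)} = C^{2} - 56 L$ ($b{\left(C,L \right)} = C C - 56 L = C^{2} - 56 L$)
$\left(-19044 + J\right) \left(b{\left(89,184 \right)} + 37406\right) = \left(-19044 + \frac{10522255}{1176}\right) \left(\left(89^{2} - 10304\right) + 37406\right) = - \frac{11873489 \left(\left(7921 - 10304\right) + 37406\right)}{1176} = - \frac{11873489 \left(-2383 + 37406\right)}{1176} = \left(- \frac{11873489}{1176}\right) 35023 = - \frac{415845205247}{1176}$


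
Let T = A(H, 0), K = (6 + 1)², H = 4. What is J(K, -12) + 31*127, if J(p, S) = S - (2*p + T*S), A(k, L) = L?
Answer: 3827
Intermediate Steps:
K = 49 (K = 7² = 49)
T = 0
J(p, S) = S - 2*p (J(p, S) = S - (2*p + 0*S) = S - (2*p + 0) = S - 2*p)
J(K, -12) + 31*127 = (-12 - 2*49) + 31*127 = (-12 - 98) + 3937 = -110 + 3937 = 3827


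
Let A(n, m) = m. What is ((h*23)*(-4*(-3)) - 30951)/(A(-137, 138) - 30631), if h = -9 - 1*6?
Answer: 35091/30493 ≈ 1.1508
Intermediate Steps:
h = -15 (h = -9 - 6 = -15)
((h*23)*(-4*(-3)) - 30951)/(A(-137, 138) - 30631) = ((-15*23)*(-4*(-3)) - 30951)/(138 - 30631) = (-345*12 - 30951)/(-30493) = (-4140 - 30951)*(-1/30493) = -35091*(-1/30493) = 35091/30493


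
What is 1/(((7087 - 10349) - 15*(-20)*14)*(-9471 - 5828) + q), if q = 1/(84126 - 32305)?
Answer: -51821/743655291301 ≈ -6.9684e-8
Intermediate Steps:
q = 1/51821 ≈ 1.9297e-5
1/(((7087 - 10349) - 15*(-20)*14)*(-9471 - 5828) + q) = 1/(((7087 - 10349) - 15*(-20)*14)*(-9471 - 5828) + 1/51821) = 1/((-3262 + 300*14)*(-15299) + 1/51821) = 1/((-3262 + 4200)*(-15299) + 1/51821) = 1/(938*(-15299) + 1/51821) = 1/(-14350462 + 1/51821) = 1/(-743655291301/51821) = -51821/743655291301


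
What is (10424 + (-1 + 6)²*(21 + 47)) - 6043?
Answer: 6081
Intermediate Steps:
(10424 + (-1 + 6)²*(21 + 47)) - 6043 = (10424 + 5²*68) - 6043 = (10424 + 25*68) - 6043 = (10424 + 1700) - 6043 = 12124 - 6043 = 6081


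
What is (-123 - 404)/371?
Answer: -527/371 ≈ -1.4205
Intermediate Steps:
(-123 - 404)/371 = (1/371)*(-527) = -527/371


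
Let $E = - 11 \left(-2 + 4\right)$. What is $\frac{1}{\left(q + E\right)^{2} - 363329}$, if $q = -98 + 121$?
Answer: $- \frac{1}{363328} \approx -2.7523 \cdot 10^{-6}$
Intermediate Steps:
$E = -22$ ($E = \left(-11\right) 2 = -22$)
$q = 23$
$\frac{1}{\left(q + E\right)^{2} - 363329} = \frac{1}{\left(23 - 22\right)^{2} - 363329} = \frac{1}{1^{2} - 363329} = \frac{1}{1 - 363329} = \frac{1}{-363328} = - \frac{1}{363328}$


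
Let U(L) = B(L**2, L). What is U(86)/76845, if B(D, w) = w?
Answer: 86/76845 ≈ 0.0011191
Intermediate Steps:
U(L) = L
U(86)/76845 = 86/76845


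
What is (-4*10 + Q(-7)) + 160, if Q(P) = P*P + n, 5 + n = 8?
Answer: 172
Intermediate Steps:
n = 3 (n = -5 + 8 = 3)
Q(P) = 3 + P² (Q(P) = P*P + 3 = P² + 3 = 3 + P²)
(-4*10 + Q(-7)) + 160 = (-4*10 + (3 + (-7)²)) + 160 = (-40 + (3 + 49)) + 160 = (-40 + 52) + 160 = 12 + 160 = 172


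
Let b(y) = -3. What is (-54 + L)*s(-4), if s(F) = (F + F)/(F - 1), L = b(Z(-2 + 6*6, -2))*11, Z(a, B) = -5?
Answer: -696/5 ≈ -139.20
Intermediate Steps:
L = -33 (L = -3*11 = -33)
s(F) = 2*F/(-1 + F) (s(F) = (2*F)/(-1 + F) = 2*F/(-1 + F))
(-54 + L)*s(-4) = (-54 - 33)*(2*(-4)/(-1 - 4)) = -174*(-4)/(-5) = -174*(-4)*(-1)/5 = -87*8/5 = -696/5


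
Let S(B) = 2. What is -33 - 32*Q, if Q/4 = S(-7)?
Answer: -289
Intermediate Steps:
Q = 8 (Q = 4*2 = 8)
-33 - 32*Q = -33 - 32*8 = -33 - 256 = -289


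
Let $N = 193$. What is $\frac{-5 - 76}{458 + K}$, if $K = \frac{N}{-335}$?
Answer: $- \frac{9045}{51079} \approx -0.17708$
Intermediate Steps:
$K = - \frac{193}{335}$ ($K = \frac{193}{-335} = 193 \left(- \frac{1}{335}\right) = - \frac{193}{335} \approx -0.57612$)
$\frac{-5 - 76}{458 + K} = \frac{-5 - 76}{458 - \frac{193}{335}} = - \frac{81}{\frac{153237}{335}} = \left(-81\right) \frac{335}{153237} = - \frac{9045}{51079}$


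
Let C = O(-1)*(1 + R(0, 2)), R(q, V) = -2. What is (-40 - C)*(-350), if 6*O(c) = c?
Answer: 42175/3 ≈ 14058.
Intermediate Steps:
O(c) = c/6
C = ⅙ (C = ((⅙)*(-1))*(1 - 2) = -⅙*(-1) = ⅙ ≈ 0.16667)
(-40 - C)*(-350) = (-40 - 1*⅙)*(-350) = (-40 - ⅙)*(-350) = -241/6*(-350) = 42175/3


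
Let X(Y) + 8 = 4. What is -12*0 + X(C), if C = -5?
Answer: -4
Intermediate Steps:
X(Y) = -4 (X(Y) = -8 + 4 = -4)
-12*0 + X(C) = -12*0 - 4 = 0 - 4 = -4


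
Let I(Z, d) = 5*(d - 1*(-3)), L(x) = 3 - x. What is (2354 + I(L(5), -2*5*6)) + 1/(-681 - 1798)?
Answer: 5129050/2479 ≈ 2069.0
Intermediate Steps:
I(Z, d) = 15 + 5*d (I(Z, d) = 5*(d + 3) = 5*(3 + d) = 15 + 5*d)
(2354 + I(L(5), -2*5*6)) + 1/(-681 - 1798) = (2354 + (15 + 5*(-2*5*6))) + 1/(-681 - 1798) = (2354 + (15 + 5*(-10*6))) + 1/(-2479) = (2354 + (15 + 5*(-60))) - 1/2479 = (2354 + (15 - 300)) - 1/2479 = (2354 - 285) - 1/2479 = 2069 - 1/2479 = 5129050/2479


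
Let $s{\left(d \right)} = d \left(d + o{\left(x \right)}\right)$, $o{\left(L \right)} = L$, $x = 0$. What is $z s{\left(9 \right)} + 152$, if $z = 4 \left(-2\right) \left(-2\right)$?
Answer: $1448$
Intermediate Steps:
$s{\left(d \right)} = d^{2}$ ($s{\left(d \right)} = d \left(d + 0\right) = d d = d^{2}$)
$z = 16$ ($z = \left(-8\right) \left(-2\right) = 16$)
$z s{\left(9 \right)} + 152 = 16 \cdot 9^{2} + 152 = 16 \cdot 81 + 152 = 1296 + 152 = 1448$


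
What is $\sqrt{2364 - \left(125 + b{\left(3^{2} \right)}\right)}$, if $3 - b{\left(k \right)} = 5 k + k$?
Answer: $\sqrt{2290} \approx 47.854$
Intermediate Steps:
$b{\left(k \right)} = 3 - 6 k$ ($b{\left(k \right)} = 3 - \left(5 k + k\right) = 3 - 6 k$)
$\sqrt{2364 - \left(125 + b{\left(3^{2} \right)}\right)} = \sqrt{2364 - \left(128 - 54\right)} = \sqrt{2364 - 74} = \sqrt{2290}$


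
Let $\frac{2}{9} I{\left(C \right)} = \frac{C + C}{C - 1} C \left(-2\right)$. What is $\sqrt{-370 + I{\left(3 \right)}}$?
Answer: $i \sqrt{451} \approx 21.237 i$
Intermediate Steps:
$I{\left(C \right)} = - \frac{18 C^{2}}{-1 + C}$ ($I{\left(C \right)} = \frac{9 \frac{C + C}{C - 1} C \left(-2\right)}{2} = \frac{9 \frac{2 C}{-1 + C} C \left(-2\right)}{2} = \frac{9 \frac{2 C^{2}}{-1 + C} \left(-2\right)}{2} = \frac{9 \left(- \frac{4 C^{2}}{-1 + C}\right)}{2} = - \frac{18 C^{2}}{-1 + C}$)
$\sqrt{-370 + I{\left(3 \right)}} = \sqrt{-370 - \frac{18 \cdot 3^{2}}{-1 + 3}} = \sqrt{-370 - \frac{162}{2}} = \sqrt{-370 - 162 \cdot \frac{1}{2}} = \sqrt{-370 - 81} = \sqrt{-451} = i \sqrt{451}$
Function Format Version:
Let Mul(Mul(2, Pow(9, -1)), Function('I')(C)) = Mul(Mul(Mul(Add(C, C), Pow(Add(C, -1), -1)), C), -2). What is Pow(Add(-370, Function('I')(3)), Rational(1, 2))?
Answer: Mul(I, Pow(451, Rational(1, 2))) ≈ Mul(21.237, I)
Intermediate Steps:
Function('I')(C) = Mul(-18, Pow(C, 2), Pow(Add(-1, C), -1)) (Function('I')(C) = Mul(Rational(9, 2), Mul(Mul(Mul(Add(C, C), Pow(Add(C, -1), -1)), C), -2)) = Mul(Rational(9, 2), Mul(Mul(Mul(Mul(2, C), Pow(Add(-1, C), -1)), C), -2)) = Mul(Rational(9, 2), Mul(Mul(Mul(2, C, Pow(Add(-1, C), -1)), C), -2)) = Mul(Rational(9, 2), Mul(Mul(2, Pow(C, 2), Pow(Add(-1, C), -1)), -2)) = Mul(Rational(9, 2), Mul(-4, Pow(C, 2), Pow(Add(-1, C), -1))) = Mul(-18, Pow(C, 2), Pow(Add(-1, C), -1)))
Pow(Add(-370, Function('I')(3)), Rational(1, 2)) = Pow(Add(-370, Mul(-18, Pow(3, 2), Pow(Add(-1, 3), -1))), Rational(1, 2)) = Pow(Add(-370, Mul(-18, 9, Pow(2, -1))), Rational(1, 2)) = Pow(Add(-370, Mul(-18, 9, Rational(1, 2))), Rational(1, 2)) = Pow(Add(-370, -81), Rational(1, 2)) = Pow(-451, Rational(1, 2)) = Mul(I, Pow(451, Rational(1, 2)))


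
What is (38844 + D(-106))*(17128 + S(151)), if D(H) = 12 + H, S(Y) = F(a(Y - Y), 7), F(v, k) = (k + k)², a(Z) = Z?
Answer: 671305000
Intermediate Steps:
F(v, k) = 4*k² (F(v, k) = (2*k)² = 4*k²)
S(Y) = 196 (S(Y) = 4*7² = 4*49 = 196)
(38844 + D(-106))*(17128 + S(151)) = (38844 + (12 - 106))*(17128 + 196) = (38844 - 94)*17324 = 38750*17324 = 671305000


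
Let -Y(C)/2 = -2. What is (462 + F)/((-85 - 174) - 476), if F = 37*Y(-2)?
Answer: -122/147 ≈ -0.82993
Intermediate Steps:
Y(C) = 4 (Y(C) = -2*(-2) = 4)
F = 148 (F = 37*4 = 148)
(462 + F)/((-85 - 174) - 476) = (462 + 148)/((-85 - 174) - 476) = 610/(-259 - 476) = 610/(-735) = 610*(-1/735) = -122/147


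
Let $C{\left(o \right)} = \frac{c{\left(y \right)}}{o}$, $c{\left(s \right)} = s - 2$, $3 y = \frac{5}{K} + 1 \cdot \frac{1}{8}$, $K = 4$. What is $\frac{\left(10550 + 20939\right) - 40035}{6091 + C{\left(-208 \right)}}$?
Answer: $- \frac{42661632}{30406309} \approx -1.4031$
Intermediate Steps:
$y = \frac{11}{24}$ ($y = \frac{\frac{5}{4} + 1 \cdot \frac{1}{8}}{3} = \frac{5 \cdot \frac{1}{4} + 1 \cdot \frac{1}{8}}{3} = \frac{\frac{5}{4} + \frac{1}{8}}{3} = \frac{1}{3} \cdot \frac{11}{8} = \frac{11}{24} \approx 0.45833$)
$c{\left(s \right)} = -2 + s$
$C{\left(o \right)} = - \frac{37}{24 o}$ ($C{\left(o \right)} = \frac{-2 + \frac{11}{24}}{o} = - \frac{37}{24 o}$)
$\frac{\left(10550 + 20939\right) - 40035}{6091 + C{\left(-208 \right)}} = \frac{\left(10550 + 20939\right) - 40035}{6091 - \frac{37}{24 \left(-208\right)}} = \frac{31489 - 40035}{6091 - - \frac{37}{4992}} = - \frac{8546}{6091 + \frac{37}{4992}} = - \frac{8546}{\frac{30406309}{4992}} = \left(-8546\right) \frac{4992}{30406309} = - \frac{42661632}{30406309}$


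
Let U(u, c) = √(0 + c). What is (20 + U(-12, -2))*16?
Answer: 320 + 16*I*√2 ≈ 320.0 + 22.627*I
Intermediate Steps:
U(u, c) = √c
(20 + U(-12, -2))*16 = (20 + √(-2))*16 = (20 + I*√2)*16 = 320 + 16*I*√2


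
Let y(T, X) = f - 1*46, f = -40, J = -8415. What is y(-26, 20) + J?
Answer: -8501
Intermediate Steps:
y(T, X) = -86 (y(T, X) = -40 - 1*46 = -40 - 46 = -86)
y(-26, 20) + J = -86 - 8415 = -8501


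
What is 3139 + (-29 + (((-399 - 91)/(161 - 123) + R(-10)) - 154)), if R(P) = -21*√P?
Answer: 55919/19 - 21*I*√10 ≈ 2943.1 - 66.408*I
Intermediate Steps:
3139 + (-29 + (((-399 - 91)/(161 - 123) + R(-10)) - 154)) = 3139 + (-29 + (((-399 - 91)/(161 - 123) - 21*I*√10) - 154)) = 3139 + (-29 + ((-490/38 - 21*I*√10) - 154)) = 3139 + (-29 + ((-490*1/38 - 21*I*√10) - 154)) = 3139 + (-29 + ((-245/19 - 21*I*√10) - 154)) = 3139 + (-29 + (-3171/19 - 21*I*√10)) = 3139 + (-3722/19 - 21*I*√10) = 55919/19 - 21*I*√10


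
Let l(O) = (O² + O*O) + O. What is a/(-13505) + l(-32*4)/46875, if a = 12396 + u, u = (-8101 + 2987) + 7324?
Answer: -3251374/8440625 ≈ -0.38521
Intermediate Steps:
u = 2210 (u = -5114 + 7324 = 2210)
l(O) = O + 2*O² (l(O) = (O² + O²) + O = 2*O² + O = O + 2*O²)
a = 14606 (a = 12396 + 2210 = 14606)
a/(-13505) + l(-32*4)/46875 = 14606/(-13505) + ((-32*4)*(1 + 2*(-32*4)))/46875 = 14606*(-1/13505) - 128*(1 + 2*(-128))*(1/46875) = -14606/13505 - 128*(1 - 256)*(1/46875) = -14606/13505 - 128*(-255)*(1/46875) = -14606/13505 + 32640*(1/46875) = -14606/13505 + 2176/3125 = -3251374/8440625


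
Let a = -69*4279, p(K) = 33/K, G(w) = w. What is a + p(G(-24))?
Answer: -2362019/8 ≈ -2.9525e+5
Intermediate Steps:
a = -295251
a + p(G(-24)) = -295251 + 33/(-24) = -295251 + 33*(-1/24) = -295251 - 11/8 = -2362019/8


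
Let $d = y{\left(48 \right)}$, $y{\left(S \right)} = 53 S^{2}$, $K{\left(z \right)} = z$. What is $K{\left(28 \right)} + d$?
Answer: $122140$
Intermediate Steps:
$d = 122112$ ($d = 53 \cdot 48^{2} = 53 \cdot 2304 = 122112$)
$K{\left(28 \right)} + d = 28 + 122112 = 122140$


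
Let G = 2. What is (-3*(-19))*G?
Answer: 114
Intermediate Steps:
(-3*(-19))*G = -3*(-19)*2 = 57*2 = 114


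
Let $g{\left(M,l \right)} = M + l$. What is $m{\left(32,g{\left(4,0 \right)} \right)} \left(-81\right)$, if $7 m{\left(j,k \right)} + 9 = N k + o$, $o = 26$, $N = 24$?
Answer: $- \frac{9153}{7} \approx -1307.6$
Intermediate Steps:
$m{\left(j,k \right)} = \frac{17}{7} + \frac{24 k}{7}$ ($m{\left(j,k \right)} = - \frac{9}{7} + \frac{24 k + 26}{7} = - \frac{9}{7} + \frac{26 + 24 k}{7} = - \frac{9}{7} + \left(\frac{26}{7} + \frac{24 k}{7}\right) = \frac{17}{7} + \frac{24 k}{7}$)
$m{\left(32,g{\left(4,0 \right)} \right)} \left(-81\right) = \left(\frac{17}{7} + \frac{24 \left(4 + 0\right)}{7}\right) \left(-81\right) = \left(\frac{17}{7} + \frac{24}{7} \cdot 4\right) \left(-81\right) = \left(\frac{17}{7} + \frac{96}{7}\right) \left(-81\right) = \frac{113}{7} \left(-81\right) = - \frac{9153}{7}$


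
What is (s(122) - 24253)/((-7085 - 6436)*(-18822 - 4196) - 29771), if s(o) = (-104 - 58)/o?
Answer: -1479514/18982993027 ≈ -7.7939e-5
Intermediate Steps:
s(o) = -162/o
(s(122) - 24253)/((-7085 - 6436)*(-18822 - 4196) - 29771) = (-162/122 - 24253)/((-7085 - 6436)*(-18822 - 4196) - 29771) = (-162*1/122 - 24253)/(-13521*(-23018) - 29771) = (-81/61 - 24253)/(311226378 - 29771) = -1479514/61/311196607 = -1479514/61*1/311196607 = -1479514/18982993027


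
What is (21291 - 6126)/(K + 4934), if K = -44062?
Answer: -15165/39128 ≈ -0.38757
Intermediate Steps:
(21291 - 6126)/(K + 4934) = (21291 - 6126)/(-44062 + 4934) = 15165/(-39128) = 15165*(-1/39128) = -15165/39128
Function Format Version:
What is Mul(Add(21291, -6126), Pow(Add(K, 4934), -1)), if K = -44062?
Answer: Rational(-15165, 39128) ≈ -0.38757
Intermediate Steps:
Mul(Add(21291, -6126), Pow(Add(K, 4934), -1)) = Mul(Add(21291, -6126), Pow(Add(-44062, 4934), -1)) = Mul(15165, Pow(-39128, -1)) = Mul(15165, Rational(-1, 39128)) = Rational(-15165, 39128)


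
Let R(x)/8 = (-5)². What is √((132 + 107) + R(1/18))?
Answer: √439 ≈ 20.952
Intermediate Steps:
R(x) = 200 (R(x) = 8*(-5)² = 8*25 = 200)
√((132 + 107) + R(1/18)) = √((132 + 107) + 200) = √(239 + 200) = √439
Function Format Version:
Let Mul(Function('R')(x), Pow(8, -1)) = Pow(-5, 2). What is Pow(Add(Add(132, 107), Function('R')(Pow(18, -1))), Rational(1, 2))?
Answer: Pow(439, Rational(1, 2)) ≈ 20.952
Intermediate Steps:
Function('R')(x) = 200 (Function('R')(x) = Mul(8, Pow(-5, 2)) = Mul(8, 25) = 200)
Pow(Add(Add(132, 107), Function('R')(Pow(18, -1))), Rational(1, 2)) = Pow(Add(Add(132, 107), 200), Rational(1, 2)) = Pow(Add(239, 200), Rational(1, 2)) = Pow(439, Rational(1, 2))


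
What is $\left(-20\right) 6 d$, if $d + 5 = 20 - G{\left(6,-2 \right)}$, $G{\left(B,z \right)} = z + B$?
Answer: $-1320$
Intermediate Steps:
$G{\left(B,z \right)} = B + z$
$d = 11$ ($d = -5 + \left(20 - \left(6 - 2\right)\right) = -5 + \left(20 - 4\right) = -5 + 16 = 11$)
$\left(-20\right) 6 d = \left(-20\right) 6 \cdot 11 = \left(-120\right) 11 = -1320$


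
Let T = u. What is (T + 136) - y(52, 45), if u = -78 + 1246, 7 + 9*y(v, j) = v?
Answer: 1299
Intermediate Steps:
y(v, j) = -7/9 + v/9
u = 1168
T = 1168
(T + 136) - y(52, 45) = (1168 + 136) - (-7/9 + (1/9)*52) = 1304 - (-7/9 + 52/9) = 1304 - 1*5 = 1304 - 5 = 1299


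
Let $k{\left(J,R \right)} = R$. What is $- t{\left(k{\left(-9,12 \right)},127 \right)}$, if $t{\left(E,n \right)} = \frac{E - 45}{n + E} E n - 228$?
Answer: $\frac{81984}{139} \approx 589.81$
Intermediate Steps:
$t{\left(E,n \right)} = -228 + \frac{E n \left(-45 + E\right)}{E + n}$ ($t{\left(E,n \right)} = \frac{-45 + E}{E + n} E n - 228 = \frac{E \left(-45 + E\right)}{E + n} n - 228 = \frac{E n \left(-45 + E\right)}{E + n} - 228 = -228 + \frac{E n \left(-45 + E\right)}{E + n}$)
$- t{\left(k{\left(-9,12 \right)},127 \right)} = - \frac{\left(-228\right) 12 - 28956 + 127 \cdot 12^{2} - 540 \cdot 127}{12 + 127} = - \frac{-2736 - 28956 + 127 \cdot 144 - 68580}{139} = - \frac{-2736 - 28956 + 18288 - 68580}{139} = - \frac{-81984}{139} = \left(-1\right) \left(- \frac{81984}{139}\right) = \frac{81984}{139}$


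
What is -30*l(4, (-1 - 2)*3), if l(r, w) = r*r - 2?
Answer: -420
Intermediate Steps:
l(r, w) = -2 + r² (l(r, w) = r² - 2 = -2 + r²)
-30*l(4, (-1 - 2)*3) = -30*(-2 + 4²) = -30*(-2 + 16) = -30*14 = -420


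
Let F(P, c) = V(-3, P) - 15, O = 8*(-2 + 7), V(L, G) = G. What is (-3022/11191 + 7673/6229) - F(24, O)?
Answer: -560334146/69708739 ≈ -8.0382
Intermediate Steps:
O = 40 (O = 8*5 = 40)
F(P, c) = -15 + P (F(P, c) = P - 15 = -15 + P)
(-3022/11191 + 7673/6229) - F(24, O) = (-3022/11191 + 7673/6229) - (-15 + 24) = (-3022*1/11191 + 7673*(1/6229)) - 1*9 = (-3022/11191 + 7673/6229) - 9 = 67044505/69708739 - 9 = -560334146/69708739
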